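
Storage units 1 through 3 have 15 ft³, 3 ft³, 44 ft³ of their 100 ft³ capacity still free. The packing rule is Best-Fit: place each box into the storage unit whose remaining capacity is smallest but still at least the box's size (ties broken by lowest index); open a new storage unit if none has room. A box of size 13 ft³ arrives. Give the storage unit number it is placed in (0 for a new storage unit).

Storage units with room: storage unit 1 (15 ft³), storage unit 3 (44 ft³).
Tightest fit is storage unit 1 with 15 ft³ free.

1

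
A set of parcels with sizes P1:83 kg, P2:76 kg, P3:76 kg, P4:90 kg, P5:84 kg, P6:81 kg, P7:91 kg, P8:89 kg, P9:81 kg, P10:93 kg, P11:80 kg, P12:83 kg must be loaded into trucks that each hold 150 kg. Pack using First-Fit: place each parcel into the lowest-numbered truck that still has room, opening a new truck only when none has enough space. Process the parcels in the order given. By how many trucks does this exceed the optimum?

First-Fit: [83] [76] [76] [90] [84] [81] [91] [89] [81] [93] [80] [83] → 12 trucks.
12 parcels exceed 75 kg (half the capacity), and no two of those can share a truck, so at least 12 trucks are needed.
So 12 is already optimal.

0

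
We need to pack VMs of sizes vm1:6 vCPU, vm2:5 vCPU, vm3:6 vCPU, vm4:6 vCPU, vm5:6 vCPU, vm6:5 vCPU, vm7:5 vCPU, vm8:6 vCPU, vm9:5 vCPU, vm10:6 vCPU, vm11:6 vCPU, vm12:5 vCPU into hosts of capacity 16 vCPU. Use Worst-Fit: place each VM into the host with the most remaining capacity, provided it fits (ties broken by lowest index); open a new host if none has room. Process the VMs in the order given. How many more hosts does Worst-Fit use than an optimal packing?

Worst-Fit: [6,5,5] [6,6] [6,5,5] [6,5] [6,6] → 5 hosts.
Total size 67 vCPU; any packing needs at least ⌈67/16⌉ = 5 hosts.
So 5 is already optimal.

0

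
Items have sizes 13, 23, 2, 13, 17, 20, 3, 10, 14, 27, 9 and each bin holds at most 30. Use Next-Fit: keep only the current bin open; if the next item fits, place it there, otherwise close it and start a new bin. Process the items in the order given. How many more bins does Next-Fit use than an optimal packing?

Next-Fit: [13] [23,2] [13,17] [20,3] [10,14] [27] [9] → 7 bins.
Total size 151; any packing needs at least ⌈151/30⌉ = 6 bins.
An optimal packing achieves that bound: [27,3] [23,2] [20,10] [17,13] [14,13] [9] → 6 bins.
Excess: 7 − 6 = 1.

1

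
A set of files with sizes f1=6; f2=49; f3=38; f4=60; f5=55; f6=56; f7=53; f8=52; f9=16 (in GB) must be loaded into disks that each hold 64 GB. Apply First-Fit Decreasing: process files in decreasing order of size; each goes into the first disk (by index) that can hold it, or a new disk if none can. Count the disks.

Sorted descending: 60, 56, 55, 53, 52, 49, 38, 16, 6.
60 GB → disk 1 (remaining 4 GB)
56 GB → disk 2 (remaining 8 GB)
55 GB → disk 3 (remaining 9 GB)
53 GB → disk 4 (remaining 11 GB)
52 GB → disk 5 (remaining 12 GB)
49 GB → disk 6 (remaining 15 GB)
38 GB → disk 7 (remaining 26 GB)
16 GB → disk 7 (remaining 10 GB)
6 GB → disk 2 (remaining 2 GB)

7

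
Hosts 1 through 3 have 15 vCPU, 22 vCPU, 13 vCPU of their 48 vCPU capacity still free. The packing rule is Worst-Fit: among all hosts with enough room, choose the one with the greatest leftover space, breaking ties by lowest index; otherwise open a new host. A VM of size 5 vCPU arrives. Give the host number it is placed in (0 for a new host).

2

Hosts with room: host 1 (15 vCPU), host 2 (22 vCPU), host 3 (13 vCPU).
Most room is host 2 with 22 vCPU free.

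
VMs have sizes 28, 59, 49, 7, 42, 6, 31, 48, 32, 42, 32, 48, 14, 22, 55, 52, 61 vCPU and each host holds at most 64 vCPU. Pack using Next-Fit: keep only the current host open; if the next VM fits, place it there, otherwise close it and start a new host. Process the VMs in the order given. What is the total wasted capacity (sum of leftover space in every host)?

Put 28 vCPU in host 1; 36 vCPU remain.
Put 59 vCPU in host 2; 5 vCPU remain.
Put 49 vCPU in host 3; 15 vCPU remain.
Put 7 vCPU in host 3; 8 vCPU remain.
Put 42 vCPU in host 4; 22 vCPU remain.
Put 6 vCPU in host 4; 16 vCPU remain.
Put 31 vCPU in host 5; 33 vCPU remain.
Put 48 vCPU in host 6; 16 vCPU remain.
Put 32 vCPU in host 7; 32 vCPU remain.
Put 42 vCPU in host 8; 22 vCPU remain.
Put 32 vCPU in host 9; 32 vCPU remain.
Put 48 vCPU in host 10; 16 vCPU remain.
Put 14 vCPU in host 10; 2 vCPU remain.
Put 22 vCPU in host 11; 42 vCPU remain.
Put 55 vCPU in host 12; 9 vCPU remain.
Put 52 vCPU in host 13; 12 vCPU remain.
Put 61 vCPU in host 14; 3 vCPU remain.
14 hosts × 64 vCPU = 896 vCPU; used 628 vCPU; unused 268 vCPU.

268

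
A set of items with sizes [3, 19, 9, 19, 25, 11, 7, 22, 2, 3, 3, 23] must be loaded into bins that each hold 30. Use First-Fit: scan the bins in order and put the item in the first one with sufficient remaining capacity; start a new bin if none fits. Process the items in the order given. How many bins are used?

bin 1: place 3, 27 left
bin 1: place 19, 8 left
bin 2: place 9, 21 left
bin 2: place 19, 2 left
bin 3: place 25, 5 left
bin 4: place 11, 19 left
bin 1: place 7, 1 left
bin 5: place 22, 8 left
bin 2: place 2, 0 left
bin 3: place 3, 2 left
bin 4: place 3, 16 left
bin 6: place 23, 7 left
Final bins: [3,19,7] [9,19,2] [25,3] [11,3] [22] [23].

6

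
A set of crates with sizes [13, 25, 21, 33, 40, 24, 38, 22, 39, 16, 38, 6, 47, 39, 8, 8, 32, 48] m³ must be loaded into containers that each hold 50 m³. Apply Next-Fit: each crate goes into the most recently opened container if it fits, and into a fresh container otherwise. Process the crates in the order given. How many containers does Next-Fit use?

Put 13 m³ in container 1; 37 m³ remain.
Put 25 m³ in container 1; 12 m³ remain.
Put 21 m³ in container 2; 29 m³ remain.
Put 33 m³ in container 3; 17 m³ remain.
Put 40 m³ in container 4; 10 m³ remain.
Put 24 m³ in container 5; 26 m³ remain.
Put 38 m³ in container 6; 12 m³ remain.
Put 22 m³ in container 7; 28 m³ remain.
Put 39 m³ in container 8; 11 m³ remain.
Put 16 m³ in container 9; 34 m³ remain.
Put 38 m³ in container 10; 12 m³ remain.
Put 6 m³ in container 10; 6 m³ remain.
Put 47 m³ in container 11; 3 m³ remain.
Put 39 m³ in container 12; 11 m³ remain.
Put 8 m³ in container 12; 3 m³ remain.
Put 8 m³ in container 13; 42 m³ remain.
Put 32 m³ in container 13; 10 m³ remain.
Put 48 m³ in container 14; 2 m³ remain.

14 containers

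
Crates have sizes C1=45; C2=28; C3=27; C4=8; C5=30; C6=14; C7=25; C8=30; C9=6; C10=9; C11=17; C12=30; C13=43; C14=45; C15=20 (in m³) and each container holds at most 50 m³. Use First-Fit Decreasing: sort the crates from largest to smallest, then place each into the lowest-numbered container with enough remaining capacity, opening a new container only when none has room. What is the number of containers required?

Sorted descending: 45, 45, 43, 30, 30, 30, 28, 27, 25, 20, 17, 14, 9, 8, 6.
45 m³ → container 1 (remaining 5 m³)
45 m³ → container 2 (remaining 5 m³)
43 m³ → container 3 (remaining 7 m³)
30 m³ → container 4 (remaining 20 m³)
30 m³ → container 5 (remaining 20 m³)
30 m³ → container 6 (remaining 20 m³)
28 m³ → container 7 (remaining 22 m³)
27 m³ → container 8 (remaining 23 m³)
25 m³ → container 9 (remaining 25 m³)
20 m³ → container 4 (remaining 0 m³)
17 m³ → container 5 (remaining 3 m³)
14 m³ → container 6 (remaining 6 m³)
9 m³ → container 7 (remaining 13 m³)
8 m³ → container 7 (remaining 5 m³)
6 m³ → container 3 (remaining 1 m³)
Final containers: [45] [45] [43,6] [30,20] [30,17] [30,14] [28,9,8] [27] [25].

9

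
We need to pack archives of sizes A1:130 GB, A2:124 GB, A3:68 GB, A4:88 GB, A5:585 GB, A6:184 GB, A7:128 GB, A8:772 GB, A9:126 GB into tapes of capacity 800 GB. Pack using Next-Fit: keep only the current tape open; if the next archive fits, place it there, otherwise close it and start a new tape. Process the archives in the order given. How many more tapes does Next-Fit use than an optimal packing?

2

Next-Fit: [130,124,68,88] [585,184] [128] [772] [126] → 5 tapes.
Total size 2205 GB; any packing needs at least ⌈2205/800⌉ = 3 tapes.
An optimal packing achieves that bound: [772] [585,184] [130,128,126,124,88,68] → 3 tapes.
Excess: 5 − 3 = 2.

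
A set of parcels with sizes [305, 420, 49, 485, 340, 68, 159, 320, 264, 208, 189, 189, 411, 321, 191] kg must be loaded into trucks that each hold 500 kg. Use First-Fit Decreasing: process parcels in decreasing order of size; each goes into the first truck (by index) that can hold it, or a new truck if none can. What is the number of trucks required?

9

Sorted descending: 485, 420, 411, 340, 321, 320, 305, 264, 208, 191, 189, 189, 159, 68, 49.
Put 485 kg in truck 1; 15 kg remain.
Put 420 kg in truck 2; 80 kg remain.
Put 411 kg in truck 3; 89 kg remain.
Put 340 kg in truck 4; 160 kg remain.
Put 321 kg in truck 5; 179 kg remain.
Put 320 kg in truck 6; 180 kg remain.
Put 305 kg in truck 7; 195 kg remain.
Put 264 kg in truck 8; 236 kg remain.
Put 208 kg in truck 8; 28 kg remain.
Put 191 kg in truck 7; 4 kg remain.
Put 189 kg in truck 9; 311 kg remain.
Put 189 kg in truck 9; 122 kg remain.
Put 159 kg in truck 4; 1 kg remain.
Put 68 kg in truck 2; 12 kg remain.
Put 49 kg in truck 3; 40 kg remain.
Final trucks: [485] [420,68] [411,49] [340,159] [321] [320] [305,191] [264,208] [189,189].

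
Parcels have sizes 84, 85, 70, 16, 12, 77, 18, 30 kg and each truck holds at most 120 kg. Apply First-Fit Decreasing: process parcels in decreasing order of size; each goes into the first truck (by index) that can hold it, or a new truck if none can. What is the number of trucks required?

Sorted descending: 85, 84, 77, 70, 30, 18, 16, 12.
truck 1: place 85 kg, 35 kg left
truck 2: place 84 kg, 36 kg left
truck 3: place 77 kg, 43 kg left
truck 4: place 70 kg, 50 kg left
truck 1: place 30 kg, 5 kg left
truck 2: place 18 kg, 18 kg left
truck 2: place 16 kg, 2 kg left
truck 3: place 12 kg, 31 kg left
Final trucks: [85,30] [84,18,16] [77,12] [70].

4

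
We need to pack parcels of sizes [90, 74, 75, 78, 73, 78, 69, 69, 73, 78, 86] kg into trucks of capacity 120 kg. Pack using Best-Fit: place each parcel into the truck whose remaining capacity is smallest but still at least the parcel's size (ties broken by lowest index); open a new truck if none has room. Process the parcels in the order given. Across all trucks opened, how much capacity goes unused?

477

Put 90 kg in truck 1; 30 kg remain.
Put 74 kg in truck 2; 46 kg remain.
Put 75 kg in truck 3; 45 kg remain.
Put 78 kg in truck 4; 42 kg remain.
Put 73 kg in truck 5; 47 kg remain.
Put 78 kg in truck 6; 42 kg remain.
Put 69 kg in truck 7; 51 kg remain.
Put 69 kg in truck 8; 51 kg remain.
Put 73 kg in truck 9; 47 kg remain.
Put 78 kg in truck 10; 42 kg remain.
Put 86 kg in truck 11; 34 kg remain.
11 trucks × 120 kg = 1320 kg; used 843 kg; unused 477 kg.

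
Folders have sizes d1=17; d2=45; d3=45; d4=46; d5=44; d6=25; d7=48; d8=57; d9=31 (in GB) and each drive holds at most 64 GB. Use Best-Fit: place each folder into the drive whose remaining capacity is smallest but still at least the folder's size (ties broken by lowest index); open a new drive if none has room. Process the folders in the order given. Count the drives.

7 drives

Put d1 (17 GB) in drive 1; 47 GB remain.
Put d2 (45 GB) in drive 1; 2 GB remain.
Put d3 (45 GB) in drive 2; 19 GB remain.
Put d4 (46 GB) in drive 3; 18 GB remain.
Put d5 (44 GB) in drive 4; 20 GB remain.
Put d6 (25 GB) in drive 5; 39 GB remain.
Put d7 (48 GB) in drive 6; 16 GB remain.
Put d8 (57 GB) in drive 7; 7 GB remain.
Put d9 (31 GB) in drive 5; 8 GB remain.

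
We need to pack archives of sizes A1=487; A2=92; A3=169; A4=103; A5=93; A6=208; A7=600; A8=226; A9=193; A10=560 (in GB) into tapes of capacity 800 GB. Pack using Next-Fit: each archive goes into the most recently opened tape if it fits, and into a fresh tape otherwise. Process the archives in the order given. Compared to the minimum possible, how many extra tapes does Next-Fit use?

Next-Fit: [487,92,169] [103,93,208] [600] [226,193] [560] → 5 tapes.
Total size 2731 GB; any packing needs at least ⌈2731/800⌉ = 4 tapes.
An optimal packing achieves that bound: [600,193] [560,226] [487,208,103] [169,93,92] → 4 tapes.
Excess: 5 − 4 = 1.

1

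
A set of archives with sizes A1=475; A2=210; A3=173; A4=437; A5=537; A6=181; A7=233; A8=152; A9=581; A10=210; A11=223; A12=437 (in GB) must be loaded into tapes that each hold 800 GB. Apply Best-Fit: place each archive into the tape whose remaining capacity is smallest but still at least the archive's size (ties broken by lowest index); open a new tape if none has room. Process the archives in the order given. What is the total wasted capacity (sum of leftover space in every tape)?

951

A1 (475 GB) → tape 1 (remaining 325 GB)
A2 (210 GB) → tape 1 (remaining 115 GB)
A3 (173 GB) → tape 2 (remaining 627 GB)
A4 (437 GB) → tape 2 (remaining 190 GB)
A5 (537 GB) → tape 3 (remaining 263 GB)
A6 (181 GB) → tape 2 (remaining 9 GB)
A7 (233 GB) → tape 3 (remaining 30 GB)
A8 (152 GB) → tape 4 (remaining 648 GB)
A9 (581 GB) → tape 4 (remaining 67 GB)
A10 (210 GB) → tape 5 (remaining 590 GB)
A11 (223 GB) → tape 5 (remaining 367 GB)
A12 (437 GB) → tape 6 (remaining 363 GB)
6 tapes × 800 GB = 4800 GB; used 3849 GB; unused 951 GB.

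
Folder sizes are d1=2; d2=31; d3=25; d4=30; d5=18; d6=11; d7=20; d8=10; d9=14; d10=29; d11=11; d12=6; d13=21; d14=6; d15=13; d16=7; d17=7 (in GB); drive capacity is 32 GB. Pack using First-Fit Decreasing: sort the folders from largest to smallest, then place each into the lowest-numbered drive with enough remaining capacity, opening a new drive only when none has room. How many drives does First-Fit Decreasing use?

Sorted descending: 31, 30, 29, 25, 21, 20, 18, 14, 13, 11, 11, 10, 7, 7, 6, 6, 2.
31 GB → drive 1 (remaining 1 GB)
30 GB → drive 2 (remaining 2 GB)
29 GB → drive 3 (remaining 3 GB)
25 GB → drive 4 (remaining 7 GB)
21 GB → drive 5 (remaining 11 GB)
20 GB → drive 6 (remaining 12 GB)
18 GB → drive 7 (remaining 14 GB)
14 GB → drive 7 (remaining 0 GB)
13 GB → drive 8 (remaining 19 GB)
11 GB → drive 5 (remaining 0 GB)
11 GB → drive 6 (remaining 1 GB)
10 GB → drive 8 (remaining 9 GB)
7 GB → drive 4 (remaining 0 GB)
7 GB → drive 8 (remaining 2 GB)
6 GB → drive 9 (remaining 26 GB)
6 GB → drive 9 (remaining 20 GB)
2 GB → drive 2 (remaining 0 GB)

9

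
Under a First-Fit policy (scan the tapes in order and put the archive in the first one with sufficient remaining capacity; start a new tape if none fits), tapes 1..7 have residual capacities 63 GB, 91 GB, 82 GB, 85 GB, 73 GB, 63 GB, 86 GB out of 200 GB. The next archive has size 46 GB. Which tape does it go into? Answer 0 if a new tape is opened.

1

Tapes with room: tape 1 (63 GB), tape 2 (91 GB), tape 3 (82 GB), tape 4 (85 GB), tape 5 (73 GB), tape 6 (63 GB), tape 7 (86 GB).
The first with room is tape 1.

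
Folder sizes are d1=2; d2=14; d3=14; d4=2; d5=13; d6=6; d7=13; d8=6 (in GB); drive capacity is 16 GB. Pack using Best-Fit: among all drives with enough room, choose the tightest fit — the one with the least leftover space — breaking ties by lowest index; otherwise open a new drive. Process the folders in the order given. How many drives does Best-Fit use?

d1 (2 GB) → drive 1 (remaining 14 GB)
d2 (14 GB) → drive 1 (remaining 0 GB)
d3 (14 GB) → drive 2 (remaining 2 GB)
d4 (2 GB) → drive 2 (remaining 0 GB)
d5 (13 GB) → drive 3 (remaining 3 GB)
d6 (6 GB) → drive 4 (remaining 10 GB)
d7 (13 GB) → drive 5 (remaining 3 GB)
d8 (6 GB) → drive 4 (remaining 4 GB)
Final drives: [2,14] [14,2] [13] [6,6] [13].

5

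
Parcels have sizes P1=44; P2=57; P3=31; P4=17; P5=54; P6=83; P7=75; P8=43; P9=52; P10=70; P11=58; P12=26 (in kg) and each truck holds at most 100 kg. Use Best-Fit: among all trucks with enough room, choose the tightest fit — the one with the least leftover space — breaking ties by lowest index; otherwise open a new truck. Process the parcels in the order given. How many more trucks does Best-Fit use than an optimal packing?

1

Best-Fit: [44,17] [57,31] [54,43] [83] [75] [52] [70,26] [58] → 8 trucks.
Total size 610 kg; any packing needs at least ⌈610/100⌉ = 7 trucks.
An optimal packing achieves that bound: [83,17] [75] [70,26] [58,31] [57,43] [54,44] [52] → 7 trucks.
Excess: 8 − 7 = 1.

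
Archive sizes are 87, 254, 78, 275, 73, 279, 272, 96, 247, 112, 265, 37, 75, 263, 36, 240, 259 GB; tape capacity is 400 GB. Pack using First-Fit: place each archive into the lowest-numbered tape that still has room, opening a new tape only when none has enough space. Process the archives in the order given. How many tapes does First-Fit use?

tape 1: place 87 GB, 313 GB left
tape 1: place 254 GB, 59 GB left
tape 2: place 78 GB, 322 GB left
tape 2: place 275 GB, 47 GB left
tape 3: place 73 GB, 327 GB left
tape 3: place 279 GB, 48 GB left
tape 4: place 272 GB, 128 GB left
tape 4: place 96 GB, 32 GB left
tape 5: place 247 GB, 153 GB left
tape 5: place 112 GB, 41 GB left
tape 6: place 265 GB, 135 GB left
tape 1: place 37 GB, 22 GB left
tape 6: place 75 GB, 60 GB left
tape 7: place 263 GB, 137 GB left
tape 2: place 36 GB, 11 GB left
tape 8: place 240 GB, 160 GB left
tape 9: place 259 GB, 141 GB left
Final tapes: [87,254,37] [78,275,36] [73,279] [272,96] [247,112] [265,75] [263] [240] [259].

9 tapes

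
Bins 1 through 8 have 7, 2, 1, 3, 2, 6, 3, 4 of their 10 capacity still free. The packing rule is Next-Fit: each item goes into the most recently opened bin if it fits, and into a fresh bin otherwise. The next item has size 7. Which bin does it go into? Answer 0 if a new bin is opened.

Next-Fit only looks at bin 8, which has 4 free.
7 does not fit, so a new bin is opened.

0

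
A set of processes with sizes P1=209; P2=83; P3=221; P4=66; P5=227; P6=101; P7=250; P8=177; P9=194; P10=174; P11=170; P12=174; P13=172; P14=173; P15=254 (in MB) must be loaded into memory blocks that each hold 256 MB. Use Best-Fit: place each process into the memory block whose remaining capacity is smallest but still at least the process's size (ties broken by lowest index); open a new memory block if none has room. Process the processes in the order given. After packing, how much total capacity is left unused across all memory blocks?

P1 (209 MB) → memory block 1 (remaining 47 MB)
P2 (83 MB) → memory block 2 (remaining 173 MB)
P3 (221 MB) → memory block 3 (remaining 35 MB)
P4 (66 MB) → memory block 2 (remaining 107 MB)
P5 (227 MB) → memory block 4 (remaining 29 MB)
P6 (101 MB) → memory block 2 (remaining 6 MB)
P7 (250 MB) → memory block 5 (remaining 6 MB)
P8 (177 MB) → memory block 6 (remaining 79 MB)
P9 (194 MB) → memory block 7 (remaining 62 MB)
P10 (174 MB) → memory block 8 (remaining 82 MB)
P11 (170 MB) → memory block 9 (remaining 86 MB)
P12 (174 MB) → memory block 10 (remaining 82 MB)
P13 (172 MB) → memory block 11 (remaining 84 MB)
P14 (173 MB) → memory block 12 (remaining 83 MB)
P15 (254 MB) → memory block 13 (remaining 2 MB)
13 memory blocks × 256 MB = 3328 MB; used 2645 MB; unused 683 MB.

683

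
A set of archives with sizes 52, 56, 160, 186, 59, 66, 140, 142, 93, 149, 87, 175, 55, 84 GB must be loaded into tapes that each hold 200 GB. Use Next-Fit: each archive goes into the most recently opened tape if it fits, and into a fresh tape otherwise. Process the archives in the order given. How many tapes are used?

52 GB → tape 1 (remaining 148 GB)
56 GB → tape 1 (remaining 92 GB)
160 GB → tape 2 (remaining 40 GB)
186 GB → tape 3 (remaining 14 GB)
59 GB → tape 4 (remaining 141 GB)
66 GB → tape 4 (remaining 75 GB)
140 GB → tape 5 (remaining 60 GB)
142 GB → tape 6 (remaining 58 GB)
93 GB → tape 7 (remaining 107 GB)
149 GB → tape 8 (remaining 51 GB)
87 GB → tape 9 (remaining 113 GB)
175 GB → tape 10 (remaining 25 GB)
55 GB → tape 11 (remaining 145 GB)
84 GB → tape 11 (remaining 61 GB)

11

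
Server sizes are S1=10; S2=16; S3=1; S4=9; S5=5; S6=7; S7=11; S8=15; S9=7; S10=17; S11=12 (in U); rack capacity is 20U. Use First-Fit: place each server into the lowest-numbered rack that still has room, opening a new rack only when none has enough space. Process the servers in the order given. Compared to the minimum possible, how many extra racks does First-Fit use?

1

First-Fit: [10,1,9] [16] [5,7,7] [11] [15] [17] [12] → 7 racks.
Total size 110U; any packing needs at least ⌈110/20⌉ = 6 racks.
An optimal packing achieves that bound: [17,1] [16] [15,5] [12,7] [11,9] [10,7] → 6 racks.
Excess: 7 − 6 = 1.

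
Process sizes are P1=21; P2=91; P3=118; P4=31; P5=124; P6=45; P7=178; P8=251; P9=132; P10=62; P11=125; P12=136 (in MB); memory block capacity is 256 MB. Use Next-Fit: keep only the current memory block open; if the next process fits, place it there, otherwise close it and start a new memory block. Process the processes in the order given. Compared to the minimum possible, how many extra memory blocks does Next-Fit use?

Next-Fit: [21,91,118] [31,124,45] [178] [251] [132,62] [125] [136] → 7 memory blocks.
Total size 1314 MB; any packing needs at least ⌈1314/256⌉ = 6 memory blocks.
An optimal packing achieves that bound: [251] [178,62] [136,118] [132,124] [125,91,31] [45,21] → 6 memory blocks.
Excess: 7 − 6 = 1.

1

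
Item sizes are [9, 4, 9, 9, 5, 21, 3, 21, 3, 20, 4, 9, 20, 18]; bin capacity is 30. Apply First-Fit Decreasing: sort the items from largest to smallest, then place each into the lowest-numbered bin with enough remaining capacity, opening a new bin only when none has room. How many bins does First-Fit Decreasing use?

6 bins

Sorted descending: 21, 21, 20, 20, 18, 9, 9, 9, 9, 5, 4, 4, 3, 3.
21 → bin 1 (remaining 9)
21 → bin 2 (remaining 9)
20 → bin 3 (remaining 10)
20 → bin 4 (remaining 10)
18 → bin 5 (remaining 12)
9 → bin 1 (remaining 0)
9 → bin 2 (remaining 0)
9 → bin 3 (remaining 1)
9 → bin 4 (remaining 1)
5 → bin 5 (remaining 7)
4 → bin 5 (remaining 3)
4 → bin 6 (remaining 26)
3 → bin 5 (remaining 0)
3 → bin 6 (remaining 23)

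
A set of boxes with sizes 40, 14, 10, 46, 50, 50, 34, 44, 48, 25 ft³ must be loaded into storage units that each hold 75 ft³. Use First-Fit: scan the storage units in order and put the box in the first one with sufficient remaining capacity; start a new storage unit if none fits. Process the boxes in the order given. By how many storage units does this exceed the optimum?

First-Fit: [40,14,10] [46,25] [50] [50] [34] [44] [48] → 7 storage units.
6 boxes exceed 37.5 ft³ (half the capacity), and no two of those can share a storage unit, so at least 6 storage units are needed.
An optimal packing achieves that bound: [50,25] [50,14,10] [48] [46] [44] [40,34] → 6 storage units.
Excess: 7 − 6 = 1.

1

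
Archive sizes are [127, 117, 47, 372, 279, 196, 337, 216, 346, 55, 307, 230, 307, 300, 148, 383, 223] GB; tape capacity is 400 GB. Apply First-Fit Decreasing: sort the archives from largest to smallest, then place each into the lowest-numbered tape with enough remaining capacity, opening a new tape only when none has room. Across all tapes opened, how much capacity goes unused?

810

Sorted descending: 383, 372, 346, 337, 307, 307, 300, 279, 230, 223, 216, 196, 148, 127, 117, 55, 47.
383 GB → tape 1 (remaining 17 GB)
372 GB → tape 2 (remaining 28 GB)
346 GB → tape 3 (remaining 54 GB)
337 GB → tape 4 (remaining 63 GB)
307 GB → tape 5 (remaining 93 GB)
307 GB → tape 6 (remaining 93 GB)
300 GB → tape 7 (remaining 100 GB)
279 GB → tape 8 (remaining 121 GB)
230 GB → tape 9 (remaining 170 GB)
223 GB → tape 10 (remaining 177 GB)
216 GB → tape 11 (remaining 184 GB)
196 GB → tape 12 (remaining 204 GB)
148 GB → tape 9 (remaining 22 GB)
127 GB → tape 10 (remaining 50 GB)
117 GB → tape 8 (remaining 4 GB)
55 GB → tape 4 (remaining 8 GB)
47 GB → tape 3 (remaining 7 GB)
12 tapes × 400 GB = 4800 GB; used 3990 GB; unused 810 GB.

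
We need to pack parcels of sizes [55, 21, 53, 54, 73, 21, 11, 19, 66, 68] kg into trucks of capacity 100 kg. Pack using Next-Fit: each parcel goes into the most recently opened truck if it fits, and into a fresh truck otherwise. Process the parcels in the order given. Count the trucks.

6 trucks

55 kg → truck 1 (remaining 45 kg)
21 kg → truck 1 (remaining 24 kg)
53 kg → truck 2 (remaining 47 kg)
54 kg → truck 3 (remaining 46 kg)
73 kg → truck 4 (remaining 27 kg)
21 kg → truck 4 (remaining 6 kg)
11 kg → truck 5 (remaining 89 kg)
19 kg → truck 5 (remaining 70 kg)
66 kg → truck 5 (remaining 4 kg)
68 kg → truck 6 (remaining 32 kg)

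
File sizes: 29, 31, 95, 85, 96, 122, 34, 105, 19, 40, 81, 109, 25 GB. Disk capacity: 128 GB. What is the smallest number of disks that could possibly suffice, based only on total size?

7

Total size = 29 + 31 + 95 + 85 + 96 + 122 + 34 + 105 + 19 + 40 + 81 + 109 + 25 = 871 GB.
⌈871 / 128⌉ = 7.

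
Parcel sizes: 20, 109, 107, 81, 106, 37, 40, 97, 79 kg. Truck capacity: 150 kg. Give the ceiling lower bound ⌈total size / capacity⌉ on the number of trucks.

Total size = 20 + 109 + 107 + 81 + 106 + 37 + 40 + 97 + 79 = 676 kg.
⌈676 / 150⌉ = 5.

5 trucks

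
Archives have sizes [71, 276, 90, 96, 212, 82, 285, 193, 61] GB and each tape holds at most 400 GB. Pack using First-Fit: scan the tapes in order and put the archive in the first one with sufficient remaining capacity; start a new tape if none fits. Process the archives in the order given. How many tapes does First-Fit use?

Put 71 GB in tape 1; 329 GB remain.
Put 276 GB in tape 1; 53 GB remain.
Put 90 GB in tape 2; 310 GB remain.
Put 96 GB in tape 2; 214 GB remain.
Put 212 GB in tape 2; 2 GB remain.
Put 82 GB in tape 3; 318 GB remain.
Put 285 GB in tape 3; 33 GB remain.
Put 193 GB in tape 4; 207 GB remain.
Put 61 GB in tape 4; 146 GB remain.

4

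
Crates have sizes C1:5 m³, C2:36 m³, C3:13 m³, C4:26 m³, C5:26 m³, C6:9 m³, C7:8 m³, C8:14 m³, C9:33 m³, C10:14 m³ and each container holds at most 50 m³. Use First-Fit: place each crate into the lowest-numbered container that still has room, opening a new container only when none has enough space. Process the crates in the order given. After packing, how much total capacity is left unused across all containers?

Put C1 (5 m³) in container 1; 45 m³ remain.
Put C2 (36 m³) in container 1; 9 m³ remain.
Put C3 (13 m³) in container 2; 37 m³ remain.
Put C4 (26 m³) in container 2; 11 m³ remain.
Put C5 (26 m³) in container 3; 24 m³ remain.
Put C6 (9 m³) in container 1; 0 m³ remain.
Put C7 (8 m³) in container 2; 3 m³ remain.
Put C8 (14 m³) in container 3; 10 m³ remain.
Put C9 (33 m³) in container 4; 17 m³ remain.
Put C10 (14 m³) in container 4; 3 m³ remain.
4 containers × 50 m³ = 200 m³; used 184 m³; unused 16 m³.

16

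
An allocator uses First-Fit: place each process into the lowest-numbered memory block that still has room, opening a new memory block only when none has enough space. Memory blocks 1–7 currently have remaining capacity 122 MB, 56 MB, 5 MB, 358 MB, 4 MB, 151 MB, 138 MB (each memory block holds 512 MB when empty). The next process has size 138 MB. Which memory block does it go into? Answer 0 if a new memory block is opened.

Memory blocks with room: memory block 4 (358 MB), memory block 6 (151 MB), memory block 7 (138 MB).
The first with room is memory block 4.

4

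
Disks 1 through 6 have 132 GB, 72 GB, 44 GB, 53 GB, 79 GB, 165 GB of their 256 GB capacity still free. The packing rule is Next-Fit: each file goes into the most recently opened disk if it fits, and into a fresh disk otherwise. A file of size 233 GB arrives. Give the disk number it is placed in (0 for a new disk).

Next-Fit only looks at disk 6, which has 165 GB free.
233 GB does not fit, so a new disk is opened.

0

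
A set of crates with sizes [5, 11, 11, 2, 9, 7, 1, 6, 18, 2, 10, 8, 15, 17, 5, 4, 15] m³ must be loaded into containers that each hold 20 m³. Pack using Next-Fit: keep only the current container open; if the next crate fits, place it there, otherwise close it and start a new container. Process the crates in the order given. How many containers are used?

5 m³ → container 1 (remaining 15 m³)
11 m³ → container 1 (remaining 4 m³)
11 m³ → container 2 (remaining 9 m³)
2 m³ → container 2 (remaining 7 m³)
9 m³ → container 3 (remaining 11 m³)
7 m³ → container 3 (remaining 4 m³)
1 m³ → container 3 (remaining 3 m³)
6 m³ → container 4 (remaining 14 m³)
18 m³ → container 5 (remaining 2 m³)
2 m³ → container 5 (remaining 0 m³)
10 m³ → container 6 (remaining 10 m³)
8 m³ → container 6 (remaining 2 m³)
15 m³ → container 7 (remaining 5 m³)
17 m³ → container 8 (remaining 3 m³)
5 m³ → container 9 (remaining 15 m³)
4 m³ → container 9 (remaining 11 m³)
15 m³ → container 10 (remaining 5 m³)
Final containers: [5,11] [11,2] [9,7,1] [6] [18,2] [10,8] [15] [17] [5,4] [15].

10 containers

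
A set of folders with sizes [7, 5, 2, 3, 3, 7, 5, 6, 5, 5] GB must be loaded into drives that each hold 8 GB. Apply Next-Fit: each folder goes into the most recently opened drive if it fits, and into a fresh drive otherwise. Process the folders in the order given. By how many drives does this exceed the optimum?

1

Next-Fit: [7] [5,2] [3,3] [7] [5] [6] [5] [5] → 8 drives.
7 folders exceed 4 GB (half the capacity), and no two of those can share a drive, so at least 7 drives are needed.
An optimal packing achieves that bound: [7] [7] [6,2] [5,3] [5,3] [5] [5] → 7 drives.
Excess: 8 − 7 = 1.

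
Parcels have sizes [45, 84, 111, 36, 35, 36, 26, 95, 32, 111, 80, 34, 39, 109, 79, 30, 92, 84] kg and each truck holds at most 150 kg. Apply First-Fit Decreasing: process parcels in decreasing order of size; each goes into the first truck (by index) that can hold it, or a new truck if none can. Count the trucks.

9

Sorted descending: 111, 111, 109, 95, 92, 84, 84, 80, 79, 45, 39, 36, 36, 35, 34, 32, 30, 26.
truck 1: place 111 kg, 39 kg left
truck 2: place 111 kg, 39 kg left
truck 3: place 109 kg, 41 kg left
truck 4: place 95 kg, 55 kg left
truck 5: place 92 kg, 58 kg left
truck 6: place 84 kg, 66 kg left
truck 7: place 84 kg, 66 kg left
truck 8: place 80 kg, 70 kg left
truck 9: place 79 kg, 71 kg left
truck 4: place 45 kg, 10 kg left
truck 1: place 39 kg, 0 kg left
truck 2: place 36 kg, 3 kg left
truck 3: place 36 kg, 5 kg left
truck 5: place 35 kg, 23 kg left
truck 6: place 34 kg, 32 kg left
truck 6: place 32 kg, 0 kg left
truck 7: place 30 kg, 36 kg left
truck 7: place 26 kg, 10 kg left
Final trucks: [111,39] [111,36] [109,36] [95,45] [92,35] [84,34,32] [84,30,26] [80] [79].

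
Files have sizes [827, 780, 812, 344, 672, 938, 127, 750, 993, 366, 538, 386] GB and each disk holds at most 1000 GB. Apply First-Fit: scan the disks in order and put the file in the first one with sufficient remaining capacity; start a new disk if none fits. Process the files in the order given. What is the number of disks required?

Put 827 GB in disk 1; 173 GB remain.
Put 780 GB in disk 2; 220 GB remain.
Put 812 GB in disk 3; 188 GB remain.
Put 344 GB in disk 4; 656 GB remain.
Put 672 GB in disk 5; 328 GB remain.
Put 938 GB in disk 6; 62 GB remain.
Put 127 GB in disk 1; 46 GB remain.
Put 750 GB in disk 7; 250 GB remain.
Put 993 GB in disk 8; 7 GB remain.
Put 366 GB in disk 4; 290 GB remain.
Put 538 GB in disk 9; 462 GB remain.
Put 386 GB in disk 9; 76 GB remain.

9 disks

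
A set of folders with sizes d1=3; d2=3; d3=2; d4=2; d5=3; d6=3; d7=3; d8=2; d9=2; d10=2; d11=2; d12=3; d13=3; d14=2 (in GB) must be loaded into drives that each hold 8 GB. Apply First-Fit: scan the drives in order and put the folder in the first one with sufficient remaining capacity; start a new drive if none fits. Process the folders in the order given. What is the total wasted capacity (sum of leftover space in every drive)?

d1 (3 GB) → drive 1 (remaining 5 GB)
d2 (3 GB) → drive 1 (remaining 2 GB)
d3 (2 GB) → drive 1 (remaining 0 GB)
d4 (2 GB) → drive 2 (remaining 6 GB)
d5 (3 GB) → drive 2 (remaining 3 GB)
d6 (3 GB) → drive 2 (remaining 0 GB)
d7 (3 GB) → drive 3 (remaining 5 GB)
d8 (2 GB) → drive 3 (remaining 3 GB)
d9 (2 GB) → drive 3 (remaining 1 GB)
d10 (2 GB) → drive 4 (remaining 6 GB)
d11 (2 GB) → drive 4 (remaining 4 GB)
d12 (3 GB) → drive 4 (remaining 1 GB)
d13 (3 GB) → drive 5 (remaining 5 GB)
d14 (2 GB) → drive 5 (remaining 3 GB)
5 drives × 8 GB = 40 GB; used 35 GB; unused 5 GB.

5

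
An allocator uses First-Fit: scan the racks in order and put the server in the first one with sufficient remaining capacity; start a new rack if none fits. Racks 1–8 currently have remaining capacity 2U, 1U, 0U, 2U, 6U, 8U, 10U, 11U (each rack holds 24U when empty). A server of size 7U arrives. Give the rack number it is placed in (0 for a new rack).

6

Racks with room: rack 6 (8U), rack 7 (10U), rack 8 (11U).
The first with room is rack 6.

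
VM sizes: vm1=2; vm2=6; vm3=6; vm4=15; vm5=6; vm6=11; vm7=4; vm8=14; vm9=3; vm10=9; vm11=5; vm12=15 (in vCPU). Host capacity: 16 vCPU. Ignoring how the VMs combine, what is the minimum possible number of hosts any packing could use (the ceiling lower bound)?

6 hosts

Total size = 2 + 6 + 6 + 15 + 6 + 11 + 4 + 14 + 3 + 9 + 5 + 15 = 96 vCPU.
⌈96 / 16⌉ = 6.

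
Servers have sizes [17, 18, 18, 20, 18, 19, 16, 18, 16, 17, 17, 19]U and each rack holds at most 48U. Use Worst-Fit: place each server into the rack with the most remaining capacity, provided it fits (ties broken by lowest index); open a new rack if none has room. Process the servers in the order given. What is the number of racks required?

6 racks

17U → rack 1 (remaining 31U)
18U → rack 1 (remaining 13U)
18U → rack 2 (remaining 30U)
20U → rack 2 (remaining 10U)
18U → rack 3 (remaining 30U)
19U → rack 3 (remaining 11U)
16U → rack 4 (remaining 32U)
18U → rack 4 (remaining 14U)
16U → rack 5 (remaining 32U)
17U → rack 5 (remaining 15U)
17U → rack 6 (remaining 31U)
19U → rack 6 (remaining 12U)
Final racks: [17,18] [18,20] [18,19] [16,18] [16,17] [17,19].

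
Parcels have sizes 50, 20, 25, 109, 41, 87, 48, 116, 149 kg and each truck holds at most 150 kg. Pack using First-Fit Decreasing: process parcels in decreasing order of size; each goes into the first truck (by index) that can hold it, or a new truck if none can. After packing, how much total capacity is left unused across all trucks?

105

Sorted descending: 149, 116, 109, 87, 50, 48, 41, 25, 20.
149 kg → truck 1 (remaining 1 kg)
116 kg → truck 2 (remaining 34 kg)
109 kg → truck 3 (remaining 41 kg)
87 kg → truck 4 (remaining 63 kg)
50 kg → truck 4 (remaining 13 kg)
48 kg → truck 5 (remaining 102 kg)
41 kg → truck 3 (remaining 0 kg)
25 kg → truck 2 (remaining 9 kg)
20 kg → truck 5 (remaining 82 kg)
5 trucks × 150 kg = 750 kg; used 645 kg; unused 105 kg.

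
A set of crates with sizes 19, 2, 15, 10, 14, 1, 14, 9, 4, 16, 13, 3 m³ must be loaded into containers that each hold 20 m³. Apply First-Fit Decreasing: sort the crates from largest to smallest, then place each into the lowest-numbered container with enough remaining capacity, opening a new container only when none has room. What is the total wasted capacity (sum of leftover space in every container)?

Sorted descending: 19, 16, 15, 14, 14, 13, 10, 9, 4, 3, 2, 1.
Put 19 m³ in container 1; 1 m³ remain.
Put 16 m³ in container 2; 4 m³ remain.
Put 15 m³ in container 3; 5 m³ remain.
Put 14 m³ in container 4; 6 m³ remain.
Put 14 m³ in container 5; 6 m³ remain.
Put 13 m³ in container 6; 7 m³ remain.
Put 10 m³ in container 7; 10 m³ remain.
Put 9 m³ in container 7; 1 m³ remain.
Put 4 m³ in container 2; 0 m³ remain.
Put 3 m³ in container 3; 2 m³ remain.
Put 2 m³ in container 3; 0 m³ remain.
Put 1 m³ in container 1; 0 m³ remain.
7 containers × 20 m³ = 140 m³; used 120 m³; unused 20 m³.

20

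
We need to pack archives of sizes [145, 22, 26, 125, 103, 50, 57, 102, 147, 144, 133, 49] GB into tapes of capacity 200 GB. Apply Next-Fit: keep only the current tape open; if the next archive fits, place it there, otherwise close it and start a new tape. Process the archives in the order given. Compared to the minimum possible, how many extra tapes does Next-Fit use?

0

Next-Fit: [145,22,26] [125] [103,50] [57,102] [147] [144] [133,49] → 7 tapes.
7 archives exceed 100 GB (half the capacity), and no two of those can share a tape, so at least 7 tapes are needed.
So 7 is already optimal.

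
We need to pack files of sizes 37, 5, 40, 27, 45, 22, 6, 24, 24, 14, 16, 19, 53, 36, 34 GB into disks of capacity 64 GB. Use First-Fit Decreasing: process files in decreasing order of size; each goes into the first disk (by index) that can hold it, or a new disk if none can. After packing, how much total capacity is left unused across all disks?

Sorted descending: 53, 45, 40, 37, 36, 34, 27, 24, 24, 22, 19, 16, 14, 6, 5.
Put 53 GB in disk 1; 11 GB remain.
Put 45 GB in disk 2; 19 GB remain.
Put 40 GB in disk 3; 24 GB remain.
Put 37 GB in disk 4; 27 GB remain.
Put 36 GB in disk 5; 28 GB remain.
Put 34 GB in disk 6; 30 GB remain.
Put 27 GB in disk 4; 0 GB remain.
Put 24 GB in disk 3; 0 GB remain.
Put 24 GB in disk 5; 4 GB remain.
Put 22 GB in disk 6; 8 GB remain.
Put 19 GB in disk 2; 0 GB remain.
Put 16 GB in disk 7; 48 GB remain.
Put 14 GB in disk 7; 34 GB remain.
Put 6 GB in disk 1; 5 GB remain.
Put 5 GB in disk 1; 0 GB remain.
7 disks × 64 GB = 448 GB; used 402 GB; unused 46 GB.

46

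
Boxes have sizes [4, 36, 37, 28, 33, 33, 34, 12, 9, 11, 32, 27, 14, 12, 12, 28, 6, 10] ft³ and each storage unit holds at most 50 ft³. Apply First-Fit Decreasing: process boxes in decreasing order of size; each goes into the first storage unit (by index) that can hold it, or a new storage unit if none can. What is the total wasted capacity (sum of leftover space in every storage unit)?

72

Sorted descending: 37, 36, 34, 33, 33, 32, 28, 28, 27, 14, 12, 12, 12, 11, 10, 9, 6, 4.
storage unit 1: place 37 ft³, 13 ft³ left
storage unit 2: place 36 ft³, 14 ft³ left
storage unit 3: place 34 ft³, 16 ft³ left
storage unit 4: place 33 ft³, 17 ft³ left
storage unit 5: place 33 ft³, 17 ft³ left
storage unit 6: place 32 ft³, 18 ft³ left
storage unit 7: place 28 ft³, 22 ft³ left
storage unit 8: place 28 ft³, 22 ft³ left
storage unit 9: place 27 ft³, 23 ft³ left
storage unit 2: place 14 ft³, 0 ft³ left
storage unit 1: place 12 ft³, 1 ft³ left
storage unit 3: place 12 ft³, 4 ft³ left
storage unit 4: place 12 ft³, 5 ft³ left
storage unit 5: place 11 ft³, 6 ft³ left
storage unit 6: place 10 ft³, 8 ft³ left
storage unit 7: place 9 ft³, 13 ft³ left
storage unit 5: place 6 ft³, 0 ft³ left
storage unit 3: place 4 ft³, 0 ft³ left
9 storage units × 50 ft³ = 450 ft³; used 378 ft³; unused 72 ft³.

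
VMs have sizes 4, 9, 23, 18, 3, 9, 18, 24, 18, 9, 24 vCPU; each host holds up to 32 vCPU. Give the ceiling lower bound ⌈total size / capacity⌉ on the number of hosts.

5

Total size = 4 + 9 + 23 + 18 + 3 + 9 + 18 + 24 + 18 + 9 + 24 = 159 vCPU.
⌈159 / 32⌉ = 5.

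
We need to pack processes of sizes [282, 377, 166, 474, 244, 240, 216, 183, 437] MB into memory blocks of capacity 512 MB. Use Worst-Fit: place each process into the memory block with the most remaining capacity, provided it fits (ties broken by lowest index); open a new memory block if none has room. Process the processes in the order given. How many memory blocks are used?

282 MB → memory block 1 (remaining 230 MB)
377 MB → memory block 2 (remaining 135 MB)
166 MB → memory block 1 (remaining 64 MB)
474 MB → memory block 3 (remaining 38 MB)
244 MB → memory block 4 (remaining 268 MB)
240 MB → memory block 4 (remaining 28 MB)
216 MB → memory block 5 (remaining 296 MB)
183 MB → memory block 5 (remaining 113 MB)
437 MB → memory block 6 (remaining 75 MB)
Final memory blocks: [282,166] [377] [474] [244,240] [216,183] [437].

6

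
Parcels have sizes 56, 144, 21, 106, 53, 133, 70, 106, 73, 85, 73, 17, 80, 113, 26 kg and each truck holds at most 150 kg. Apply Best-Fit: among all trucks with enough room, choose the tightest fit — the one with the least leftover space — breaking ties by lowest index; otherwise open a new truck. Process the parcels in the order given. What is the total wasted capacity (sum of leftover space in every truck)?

344

Put 56 kg in truck 1; 94 kg remain.
Put 144 kg in truck 2; 6 kg remain.
Put 21 kg in truck 1; 73 kg remain.
Put 106 kg in truck 3; 44 kg remain.
Put 53 kg in truck 1; 20 kg remain.
Put 133 kg in truck 4; 17 kg remain.
Put 70 kg in truck 5; 80 kg remain.
Put 106 kg in truck 6; 44 kg remain.
Put 73 kg in truck 5; 7 kg remain.
Put 85 kg in truck 7; 65 kg remain.
Put 73 kg in truck 8; 77 kg remain.
Put 17 kg in truck 4; 0 kg remain.
Put 80 kg in truck 9; 70 kg remain.
Put 113 kg in truck 10; 37 kg remain.
Put 26 kg in truck 10; 11 kg remain.
10 trucks × 150 kg = 1500 kg; used 1156 kg; unused 344 kg.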